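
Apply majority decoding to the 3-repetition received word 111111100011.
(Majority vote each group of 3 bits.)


Groups: 111, 111, 100, 011
Majority votes: 1101

1101


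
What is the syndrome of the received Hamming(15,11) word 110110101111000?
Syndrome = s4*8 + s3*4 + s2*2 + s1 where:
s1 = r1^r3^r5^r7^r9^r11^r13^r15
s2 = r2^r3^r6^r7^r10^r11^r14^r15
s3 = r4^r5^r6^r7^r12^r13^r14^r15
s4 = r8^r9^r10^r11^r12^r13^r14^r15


s1=1, s2=0, s3=0, s4=0

Syndrome = 1 (error at position 1)


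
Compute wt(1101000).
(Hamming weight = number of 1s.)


Counting 1s in 1101000

3


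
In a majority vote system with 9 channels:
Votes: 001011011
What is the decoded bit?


Ones: 5 out of 9
Threshold: 5

1 (5/9 voted 1)


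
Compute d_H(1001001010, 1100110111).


XOR: 0101111101
Count of 1s: 7

7


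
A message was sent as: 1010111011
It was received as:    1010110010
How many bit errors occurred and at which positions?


XOR: 0000001001

2 error(s) at position(s): 6, 9


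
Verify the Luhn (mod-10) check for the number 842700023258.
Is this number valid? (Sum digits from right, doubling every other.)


Luhn sum = 41
41 mod 10 = 1

Invalid (Luhn sum mod 10 = 1)


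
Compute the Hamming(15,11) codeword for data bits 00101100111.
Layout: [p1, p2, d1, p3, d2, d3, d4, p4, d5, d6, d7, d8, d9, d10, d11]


Parity bits: p1=1, p2=0, p3=0, p4=1

100001011100111


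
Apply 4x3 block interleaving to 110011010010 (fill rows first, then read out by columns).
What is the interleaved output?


Matrix:
  110
  011
  010
  010
Read columns: 100011110100

100011110100


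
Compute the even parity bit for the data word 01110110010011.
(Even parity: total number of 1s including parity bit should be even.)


Number of 1s in data: 8
Parity bit: 0

0


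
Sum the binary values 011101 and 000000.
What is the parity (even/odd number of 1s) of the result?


011101 = 29
000000 = 0
Sum = 29 = 11101
1s count = 4

even parity (4 ones in 11101)


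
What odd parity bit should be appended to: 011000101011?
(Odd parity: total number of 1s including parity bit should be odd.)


Number of 1s in data: 6
Parity bit: 1

1


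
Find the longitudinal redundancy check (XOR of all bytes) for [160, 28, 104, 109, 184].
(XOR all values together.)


XOR chain: 160 ^ 28 ^ 104 ^ 109 ^ 184 = 1

1


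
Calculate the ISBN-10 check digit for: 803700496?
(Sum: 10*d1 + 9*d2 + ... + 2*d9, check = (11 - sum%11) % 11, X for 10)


Weighted sum: 208
208 mod 11 = 10

Check digit: 1


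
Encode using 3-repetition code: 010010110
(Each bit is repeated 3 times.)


Each bit -> 3 copies

000111000000111000111111000


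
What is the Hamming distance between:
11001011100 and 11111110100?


XOR: 00110101000
Count of 1s: 4

4


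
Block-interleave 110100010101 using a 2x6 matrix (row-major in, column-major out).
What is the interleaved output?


Matrix:
  110100
  010101
Read columns: 101100110001

101100110001


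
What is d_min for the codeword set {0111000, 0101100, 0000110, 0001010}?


Comparing all pairs, minimum distance: 2
Can detect 1 errors, correct 0 errors

2


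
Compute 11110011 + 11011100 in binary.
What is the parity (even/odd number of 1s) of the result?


11110011 = 243
11011100 = 220
Sum = 463 = 111001111
1s count = 7

odd parity (7 ones in 111001111)


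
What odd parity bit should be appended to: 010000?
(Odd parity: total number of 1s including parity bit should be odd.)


Number of 1s in data: 1
Parity bit: 0

0


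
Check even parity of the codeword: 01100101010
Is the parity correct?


Number of 1s: 5

No, parity error (5 ones)


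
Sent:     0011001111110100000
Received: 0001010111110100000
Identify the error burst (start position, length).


XOR: 0010011000000000000

Burst at position 2, length 5


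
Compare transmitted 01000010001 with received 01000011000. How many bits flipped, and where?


XOR: 00000001001

2 error(s) at position(s): 7, 10


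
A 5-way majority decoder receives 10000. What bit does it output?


Ones: 1 out of 5
Threshold: 3

0 (1/5 voted 1)


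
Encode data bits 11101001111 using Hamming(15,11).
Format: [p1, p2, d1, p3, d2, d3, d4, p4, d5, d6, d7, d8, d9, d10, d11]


Parity bits: p1=1, p2=0, p3=0, p4=1

101011011001111


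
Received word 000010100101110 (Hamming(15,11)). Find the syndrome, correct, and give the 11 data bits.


Syndrome = 7: error at position 7

Data: 01000101110 (corrected bit 7)


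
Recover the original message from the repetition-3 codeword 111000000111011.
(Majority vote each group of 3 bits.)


Groups: 111, 000, 000, 111, 011
Majority votes: 10011

10011


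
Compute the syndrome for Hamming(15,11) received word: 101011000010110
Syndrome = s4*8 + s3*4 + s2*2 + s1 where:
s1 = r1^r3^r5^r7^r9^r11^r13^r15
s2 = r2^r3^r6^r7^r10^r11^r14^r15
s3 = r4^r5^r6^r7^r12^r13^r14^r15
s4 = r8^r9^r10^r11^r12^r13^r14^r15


s1=1, s2=0, s3=0, s4=1

Syndrome = 9 (error at position 9)


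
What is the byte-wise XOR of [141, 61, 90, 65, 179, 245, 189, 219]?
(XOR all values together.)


XOR chain: 141 ^ 61 ^ 90 ^ 65 ^ 179 ^ 245 ^ 189 ^ 219 = 139

139


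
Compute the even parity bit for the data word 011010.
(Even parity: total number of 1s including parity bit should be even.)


Number of 1s in data: 3
Parity bit: 1

1


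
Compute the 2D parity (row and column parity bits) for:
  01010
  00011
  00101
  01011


Row parities: 0001
Column parities: 00111

Row P: 0001, Col P: 00111, Corner: 1


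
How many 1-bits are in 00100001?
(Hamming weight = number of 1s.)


Counting 1s in 00100001

2


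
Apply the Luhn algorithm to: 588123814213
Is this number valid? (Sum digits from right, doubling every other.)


Luhn sum = 47
47 mod 10 = 7

Invalid (Luhn sum mod 10 = 7)


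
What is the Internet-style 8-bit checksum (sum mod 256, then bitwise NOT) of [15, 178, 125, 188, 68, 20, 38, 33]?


Sum = 665 mod 256 = 153
Complement = 102

102


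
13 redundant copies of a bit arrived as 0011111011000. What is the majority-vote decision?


Ones: 7 out of 13
Threshold: 7

1 (7/13 voted 1)


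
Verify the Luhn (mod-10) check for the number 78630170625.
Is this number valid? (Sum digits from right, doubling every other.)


Luhn sum = 50
50 mod 10 = 0

Valid (Luhn sum mod 10 = 0)


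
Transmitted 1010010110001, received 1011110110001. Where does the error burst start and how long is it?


XOR: 0001100000000

Burst at position 3, length 2


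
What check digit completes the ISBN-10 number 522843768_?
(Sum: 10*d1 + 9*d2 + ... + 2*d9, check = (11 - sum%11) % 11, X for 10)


Weighted sum: 241
241 mod 11 = 10

Check digit: 1


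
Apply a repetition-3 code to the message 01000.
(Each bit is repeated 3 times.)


Each bit -> 3 copies

000111000000000


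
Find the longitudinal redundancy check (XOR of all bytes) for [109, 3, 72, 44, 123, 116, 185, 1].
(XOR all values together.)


XOR chain: 109 ^ 3 ^ 72 ^ 44 ^ 123 ^ 116 ^ 185 ^ 1 = 189

189


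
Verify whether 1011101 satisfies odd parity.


Number of 1s: 5

Yes, parity is correct (5 ones)


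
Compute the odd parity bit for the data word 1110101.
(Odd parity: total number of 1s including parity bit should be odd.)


Number of 1s in data: 5
Parity bit: 0

0


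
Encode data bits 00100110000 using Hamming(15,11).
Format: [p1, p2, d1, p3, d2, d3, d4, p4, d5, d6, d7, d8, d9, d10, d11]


Parity bits: p1=1, p2=1, p3=1, p4=0

110101000110000


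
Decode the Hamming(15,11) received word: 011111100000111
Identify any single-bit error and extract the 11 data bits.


Syndrome = 13: error at position 13

Data: 11110000011 (corrected bit 13)


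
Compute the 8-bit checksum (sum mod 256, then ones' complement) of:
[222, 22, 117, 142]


Sum = 503 mod 256 = 247
Complement = 8

8


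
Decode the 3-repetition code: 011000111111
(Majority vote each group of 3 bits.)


Groups: 011, 000, 111, 111
Majority votes: 1011

1011


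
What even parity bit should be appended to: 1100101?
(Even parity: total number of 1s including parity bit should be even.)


Number of 1s in data: 4
Parity bit: 0

0


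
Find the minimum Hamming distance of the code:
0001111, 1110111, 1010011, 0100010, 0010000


Comparing all pairs, minimum distance: 2
Can detect 1 errors, correct 0 errors

2


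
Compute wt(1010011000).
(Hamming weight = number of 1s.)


Counting 1s in 1010011000

4


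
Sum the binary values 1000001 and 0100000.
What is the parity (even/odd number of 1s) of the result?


1000001 = 65
0100000 = 32
Sum = 97 = 1100001
1s count = 3

odd parity (3 ones in 1100001)


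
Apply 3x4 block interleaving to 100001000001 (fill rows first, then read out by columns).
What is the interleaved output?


Matrix:
  1000
  0100
  0001
Read columns: 100010000001

100010000001


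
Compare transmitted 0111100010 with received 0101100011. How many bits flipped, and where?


XOR: 0010000001

2 error(s) at position(s): 2, 9


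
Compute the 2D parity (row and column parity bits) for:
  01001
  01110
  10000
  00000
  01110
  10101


Row parities: 011011
Column parities: 01100

Row P: 011011, Col P: 01100, Corner: 0


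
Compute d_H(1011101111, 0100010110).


XOR: 1111111001
Count of 1s: 8

8


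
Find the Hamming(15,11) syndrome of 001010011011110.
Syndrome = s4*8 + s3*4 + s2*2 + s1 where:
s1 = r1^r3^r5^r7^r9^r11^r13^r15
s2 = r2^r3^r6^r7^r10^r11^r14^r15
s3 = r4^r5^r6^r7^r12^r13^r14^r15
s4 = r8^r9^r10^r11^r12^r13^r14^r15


s1=1, s2=1, s3=0, s4=0

Syndrome = 3 (error at position 3)


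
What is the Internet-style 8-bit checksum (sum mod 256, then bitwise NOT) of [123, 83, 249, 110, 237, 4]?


Sum = 806 mod 256 = 38
Complement = 217

217


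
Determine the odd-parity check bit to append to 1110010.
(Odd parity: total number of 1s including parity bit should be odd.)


Number of 1s in data: 4
Parity bit: 1

1


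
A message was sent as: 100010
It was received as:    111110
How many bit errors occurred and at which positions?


XOR: 011100

3 error(s) at position(s): 1, 2, 3


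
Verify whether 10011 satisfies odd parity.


Number of 1s: 3

Yes, parity is correct (3 ones)


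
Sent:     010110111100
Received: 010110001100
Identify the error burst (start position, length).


XOR: 000000110000

Burst at position 6, length 2


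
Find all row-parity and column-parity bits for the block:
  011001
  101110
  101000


Row parities: 100
Column parities: 011111

Row P: 100, Col P: 011111, Corner: 1


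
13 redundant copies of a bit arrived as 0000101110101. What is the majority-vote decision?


Ones: 6 out of 13
Threshold: 7

0 (6/13 voted 1)


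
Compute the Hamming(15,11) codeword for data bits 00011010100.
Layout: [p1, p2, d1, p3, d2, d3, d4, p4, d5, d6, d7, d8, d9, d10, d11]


Parity bits: p1=0, p2=0, p3=0, p4=1

000000111010100


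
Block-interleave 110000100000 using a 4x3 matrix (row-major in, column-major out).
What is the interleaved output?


Matrix:
  110
  000
  100
  000
Read columns: 101010000000

101010000000


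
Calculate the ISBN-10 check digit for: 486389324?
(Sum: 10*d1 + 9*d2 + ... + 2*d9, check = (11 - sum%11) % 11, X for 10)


Weighted sum: 300
300 mod 11 = 3

Check digit: 8


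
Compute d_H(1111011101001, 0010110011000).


XOR: 1101101110001
Count of 1s: 8

8


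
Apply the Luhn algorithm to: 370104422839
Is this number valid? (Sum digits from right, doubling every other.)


Luhn sum = 55
55 mod 10 = 5

Invalid (Luhn sum mod 10 = 5)


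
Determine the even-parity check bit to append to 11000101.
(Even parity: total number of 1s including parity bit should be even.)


Number of 1s in data: 4
Parity bit: 0

0


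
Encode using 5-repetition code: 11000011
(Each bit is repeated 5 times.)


Each bit -> 5 copies

1111111111000000000000000000001111111111


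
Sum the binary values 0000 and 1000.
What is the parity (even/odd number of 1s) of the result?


0000 = 0
1000 = 8
Sum = 8 = 1000
1s count = 1

odd parity (1 ones in 1000)


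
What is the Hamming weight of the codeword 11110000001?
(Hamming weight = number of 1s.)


Counting 1s in 11110000001

5


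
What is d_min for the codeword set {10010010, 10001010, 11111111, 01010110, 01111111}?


Comparing all pairs, minimum distance: 1
Can detect 0 errors, correct 0 errors

1


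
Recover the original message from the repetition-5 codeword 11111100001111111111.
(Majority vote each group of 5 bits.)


Groups: 11111, 10000, 11111, 11111
Majority votes: 1011

1011


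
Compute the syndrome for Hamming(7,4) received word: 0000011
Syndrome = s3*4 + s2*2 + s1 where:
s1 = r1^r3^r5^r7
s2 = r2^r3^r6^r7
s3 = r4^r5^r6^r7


s1=1, s2=0, s3=0

Syndrome = 1 (error at position 1)


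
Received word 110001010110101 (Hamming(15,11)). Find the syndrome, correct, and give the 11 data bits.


Syndrome = 14: error at position 14

Data: 00100110111 (corrected bit 14)


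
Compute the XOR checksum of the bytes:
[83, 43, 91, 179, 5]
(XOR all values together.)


XOR chain: 83 ^ 43 ^ 91 ^ 179 ^ 5 = 149

149


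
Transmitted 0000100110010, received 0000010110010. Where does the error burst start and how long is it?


XOR: 0000110000000

Burst at position 4, length 2


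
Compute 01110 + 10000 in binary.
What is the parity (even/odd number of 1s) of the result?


01110 = 14
10000 = 16
Sum = 30 = 11110
1s count = 4

even parity (4 ones in 11110)


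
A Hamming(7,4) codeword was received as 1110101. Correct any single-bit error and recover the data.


Syndrome = 2: error at position 2

Data: 1101 (corrected bit 2)


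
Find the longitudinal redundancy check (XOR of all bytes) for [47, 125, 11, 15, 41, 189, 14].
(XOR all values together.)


XOR chain: 47 ^ 125 ^ 11 ^ 15 ^ 41 ^ 189 ^ 14 = 204

204


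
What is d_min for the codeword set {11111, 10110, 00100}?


Comparing all pairs, minimum distance: 2
Can detect 1 errors, correct 0 errors

2


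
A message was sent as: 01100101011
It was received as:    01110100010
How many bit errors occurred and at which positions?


XOR: 00010001001

3 error(s) at position(s): 3, 7, 10


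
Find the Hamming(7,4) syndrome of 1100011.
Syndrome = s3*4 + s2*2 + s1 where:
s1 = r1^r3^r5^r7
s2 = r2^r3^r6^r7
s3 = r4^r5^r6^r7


s1=0, s2=1, s3=0

Syndrome = 2 (error at position 2)


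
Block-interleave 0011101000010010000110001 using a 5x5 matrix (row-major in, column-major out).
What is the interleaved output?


Matrix:
  00111
  01000
  01001
  00001
  10001
Read columns: 0000101100100001000010111

0000101100100001000010111


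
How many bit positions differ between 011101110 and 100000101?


XOR: 111101011
Count of 1s: 7

7


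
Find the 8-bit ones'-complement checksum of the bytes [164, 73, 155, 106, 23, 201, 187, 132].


Sum = 1041 mod 256 = 17
Complement = 238

238


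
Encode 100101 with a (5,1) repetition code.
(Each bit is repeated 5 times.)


Each bit -> 5 copies

111110000000000111110000011111


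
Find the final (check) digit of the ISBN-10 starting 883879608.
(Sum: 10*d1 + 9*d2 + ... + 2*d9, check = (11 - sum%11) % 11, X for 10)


Weighted sum: 359
359 mod 11 = 7

Check digit: 4


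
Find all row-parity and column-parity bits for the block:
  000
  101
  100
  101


Row parities: 0010
Column parities: 100

Row P: 0010, Col P: 100, Corner: 1


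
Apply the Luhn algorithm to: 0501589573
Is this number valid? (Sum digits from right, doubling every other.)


Luhn sum = 37
37 mod 10 = 7

Invalid (Luhn sum mod 10 = 7)


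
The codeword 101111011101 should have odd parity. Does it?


Number of 1s: 9

Yes, parity is correct (9 ones)


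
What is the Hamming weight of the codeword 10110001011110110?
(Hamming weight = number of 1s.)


Counting 1s in 10110001011110110

10


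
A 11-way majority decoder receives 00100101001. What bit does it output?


Ones: 4 out of 11
Threshold: 6

0 (4/11 voted 1)


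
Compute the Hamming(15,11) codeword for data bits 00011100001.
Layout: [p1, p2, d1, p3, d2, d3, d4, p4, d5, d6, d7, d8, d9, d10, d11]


Parity bits: p1=1, p2=1, p3=0, p4=1

110000111100001


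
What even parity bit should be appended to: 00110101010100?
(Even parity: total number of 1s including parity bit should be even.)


Number of 1s in data: 6
Parity bit: 0

0


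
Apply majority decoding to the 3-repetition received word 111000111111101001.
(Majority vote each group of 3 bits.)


Groups: 111, 000, 111, 111, 101, 001
Majority votes: 101110

101110


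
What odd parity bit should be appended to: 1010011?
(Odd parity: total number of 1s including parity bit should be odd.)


Number of 1s in data: 4
Parity bit: 1

1


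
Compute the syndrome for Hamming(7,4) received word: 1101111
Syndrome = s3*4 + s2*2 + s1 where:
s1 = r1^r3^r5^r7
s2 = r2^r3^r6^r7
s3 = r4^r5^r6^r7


s1=1, s2=1, s3=0

Syndrome = 3 (error at position 3)


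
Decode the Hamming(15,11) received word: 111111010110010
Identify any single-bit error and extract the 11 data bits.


Syndrome = 0: no error detected

Data: 11100110010 (no errors)


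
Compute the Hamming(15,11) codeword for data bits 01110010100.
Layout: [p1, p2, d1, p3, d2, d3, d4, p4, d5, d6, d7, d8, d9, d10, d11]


Parity bits: p1=0, p2=1, p3=0, p4=0

010011100010100


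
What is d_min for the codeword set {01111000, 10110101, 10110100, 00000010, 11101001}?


Comparing all pairs, minimum distance: 1
Can detect 0 errors, correct 0 errors

1


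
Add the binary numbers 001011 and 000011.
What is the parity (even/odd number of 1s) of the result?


001011 = 11
000011 = 3
Sum = 14 = 1110
1s count = 3

odd parity (3 ones in 1110)


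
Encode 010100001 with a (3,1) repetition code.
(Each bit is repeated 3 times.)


Each bit -> 3 copies

000111000111000000000000111


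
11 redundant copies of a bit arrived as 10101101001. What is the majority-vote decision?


Ones: 6 out of 11
Threshold: 6

1 (6/11 voted 1)


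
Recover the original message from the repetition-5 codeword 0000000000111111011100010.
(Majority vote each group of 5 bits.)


Groups: 00000, 00000, 11111, 10111, 00010
Majority votes: 00110

00110


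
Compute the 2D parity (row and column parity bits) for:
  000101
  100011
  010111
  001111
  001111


Row parities: 01000
Column parities: 110001

Row P: 01000, Col P: 110001, Corner: 1


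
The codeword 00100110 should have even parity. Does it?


Number of 1s: 3

No, parity error (3 ones)


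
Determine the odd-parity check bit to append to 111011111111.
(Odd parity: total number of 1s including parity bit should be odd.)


Number of 1s in data: 11
Parity bit: 0

0


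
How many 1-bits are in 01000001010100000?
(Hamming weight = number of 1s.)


Counting 1s in 01000001010100000

4


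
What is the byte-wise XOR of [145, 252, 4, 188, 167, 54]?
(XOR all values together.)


XOR chain: 145 ^ 252 ^ 4 ^ 188 ^ 167 ^ 54 = 68

68


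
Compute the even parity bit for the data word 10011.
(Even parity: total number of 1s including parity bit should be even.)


Number of 1s in data: 3
Parity bit: 1

1


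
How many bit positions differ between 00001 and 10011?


XOR: 10010
Count of 1s: 2

2


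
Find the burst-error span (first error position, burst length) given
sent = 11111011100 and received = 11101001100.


XOR: 00010010000

Burst at position 3, length 4


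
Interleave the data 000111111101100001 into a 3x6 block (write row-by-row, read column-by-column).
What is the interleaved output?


Matrix:
  000111
  111101
  100001
Read columns: 011010010110100111

011010010110100111


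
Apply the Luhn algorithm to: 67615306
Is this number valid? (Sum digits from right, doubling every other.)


Luhn sum = 24
24 mod 10 = 4

Invalid (Luhn sum mod 10 = 4)


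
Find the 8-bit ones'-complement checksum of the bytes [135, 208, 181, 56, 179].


Sum = 759 mod 256 = 247
Complement = 8

8


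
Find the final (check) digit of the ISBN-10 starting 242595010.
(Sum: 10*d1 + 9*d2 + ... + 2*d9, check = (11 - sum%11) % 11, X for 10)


Weighted sum: 189
189 mod 11 = 2

Check digit: 9


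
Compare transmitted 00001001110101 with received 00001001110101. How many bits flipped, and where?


XOR: 00000000000000

0 errors (received matches sent)


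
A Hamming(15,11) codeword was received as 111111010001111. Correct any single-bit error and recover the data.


Syndrome = 15: error at position 15

Data: 11100001110 (corrected bit 15)


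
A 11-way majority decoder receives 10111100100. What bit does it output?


Ones: 6 out of 11
Threshold: 6

1 (6/11 voted 1)


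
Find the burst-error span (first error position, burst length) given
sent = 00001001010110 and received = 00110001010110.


XOR: 00111000000000

Burst at position 2, length 3


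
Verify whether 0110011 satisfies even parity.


Number of 1s: 4

Yes, parity is correct (4 ones)


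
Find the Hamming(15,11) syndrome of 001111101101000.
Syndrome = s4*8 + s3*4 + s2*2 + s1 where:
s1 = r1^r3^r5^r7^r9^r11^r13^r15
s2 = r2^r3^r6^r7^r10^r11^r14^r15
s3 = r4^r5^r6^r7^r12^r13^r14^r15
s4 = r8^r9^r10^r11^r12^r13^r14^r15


s1=0, s2=0, s3=1, s4=1

Syndrome = 12 (error at position 12)


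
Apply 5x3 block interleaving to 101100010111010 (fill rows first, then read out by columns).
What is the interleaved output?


Matrix:
  101
  100
  010
  111
  010
Read columns: 110100011110010

110100011110010


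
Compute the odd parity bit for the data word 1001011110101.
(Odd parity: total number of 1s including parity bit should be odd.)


Number of 1s in data: 8
Parity bit: 1

1


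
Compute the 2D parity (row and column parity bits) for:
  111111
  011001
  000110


Row parities: 010
Column parities: 100000

Row P: 010, Col P: 100000, Corner: 1


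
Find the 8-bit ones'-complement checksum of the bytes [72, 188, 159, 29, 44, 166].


Sum = 658 mod 256 = 146
Complement = 109

109


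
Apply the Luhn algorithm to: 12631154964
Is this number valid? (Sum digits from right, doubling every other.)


Luhn sum = 49
49 mod 10 = 9

Invalid (Luhn sum mod 10 = 9)


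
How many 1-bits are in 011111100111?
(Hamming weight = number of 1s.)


Counting 1s in 011111100111

9


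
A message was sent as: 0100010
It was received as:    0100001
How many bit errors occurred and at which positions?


XOR: 0000011

2 error(s) at position(s): 5, 6


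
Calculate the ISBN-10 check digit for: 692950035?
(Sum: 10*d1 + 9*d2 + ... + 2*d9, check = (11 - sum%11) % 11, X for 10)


Weighted sum: 269
269 mod 11 = 5

Check digit: 6


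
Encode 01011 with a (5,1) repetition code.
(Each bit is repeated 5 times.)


Each bit -> 5 copies

0000011111000001111111111


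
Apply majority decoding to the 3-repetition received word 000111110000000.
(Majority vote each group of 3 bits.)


Groups: 000, 111, 110, 000, 000
Majority votes: 01100

01100


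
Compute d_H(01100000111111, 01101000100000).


XOR: 00001000011111
Count of 1s: 6

6


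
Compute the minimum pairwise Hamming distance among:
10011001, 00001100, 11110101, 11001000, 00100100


Comparing all pairs, minimum distance: 2
Can detect 1 errors, correct 0 errors

2


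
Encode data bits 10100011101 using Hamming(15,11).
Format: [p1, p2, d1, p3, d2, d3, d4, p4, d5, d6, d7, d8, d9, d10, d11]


Parity bits: p1=0, p2=0, p3=0, p4=0

001001000011101


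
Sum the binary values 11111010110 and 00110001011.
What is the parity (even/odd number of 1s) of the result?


11111010110 = 2006
00110001011 = 395
Sum = 2401 = 100101100001
1s count = 5

odd parity (5 ones in 100101100001)


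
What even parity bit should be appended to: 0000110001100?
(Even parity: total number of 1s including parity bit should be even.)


Number of 1s in data: 4
Parity bit: 0

0


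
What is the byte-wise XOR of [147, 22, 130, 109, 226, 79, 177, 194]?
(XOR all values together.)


XOR chain: 147 ^ 22 ^ 130 ^ 109 ^ 226 ^ 79 ^ 177 ^ 194 = 180

180


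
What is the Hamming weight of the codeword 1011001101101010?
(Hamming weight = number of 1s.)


Counting 1s in 1011001101101010

9


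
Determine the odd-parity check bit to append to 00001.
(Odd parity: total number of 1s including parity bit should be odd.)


Number of 1s in data: 1
Parity bit: 0

0


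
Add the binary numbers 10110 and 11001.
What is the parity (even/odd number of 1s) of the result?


10110 = 22
11001 = 25
Sum = 47 = 101111
1s count = 5

odd parity (5 ones in 101111)


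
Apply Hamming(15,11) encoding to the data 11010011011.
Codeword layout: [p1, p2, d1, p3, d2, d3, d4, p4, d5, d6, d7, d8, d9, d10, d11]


Parity bits: p1=1, p2=1, p3=1, p4=0

111110100011011


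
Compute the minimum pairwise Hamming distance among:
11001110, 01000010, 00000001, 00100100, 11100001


Comparing all pairs, minimum distance: 3
Can detect 2 errors, correct 1 errors

3


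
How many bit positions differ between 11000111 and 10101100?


XOR: 01101011
Count of 1s: 5

5


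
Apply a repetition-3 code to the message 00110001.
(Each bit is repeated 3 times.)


Each bit -> 3 copies

000000111111000000000111


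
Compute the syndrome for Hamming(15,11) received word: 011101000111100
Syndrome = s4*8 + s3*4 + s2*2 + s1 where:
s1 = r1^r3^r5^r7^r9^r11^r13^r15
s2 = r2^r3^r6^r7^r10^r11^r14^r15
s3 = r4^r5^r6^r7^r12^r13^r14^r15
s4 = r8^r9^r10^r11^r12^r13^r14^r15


s1=1, s2=1, s3=0, s4=0

Syndrome = 3 (error at position 3)


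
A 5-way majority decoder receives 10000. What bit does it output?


Ones: 1 out of 5
Threshold: 3

0 (1/5 voted 1)


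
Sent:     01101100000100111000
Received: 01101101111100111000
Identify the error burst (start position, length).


XOR: 00000001111000000000

Burst at position 7, length 4


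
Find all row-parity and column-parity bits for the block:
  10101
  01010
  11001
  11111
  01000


Row parities: 10111
Column parities: 10001

Row P: 10111, Col P: 10001, Corner: 0


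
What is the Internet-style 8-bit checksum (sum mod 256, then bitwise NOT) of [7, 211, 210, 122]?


Sum = 550 mod 256 = 38
Complement = 217

217


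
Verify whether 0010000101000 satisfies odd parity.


Number of 1s: 3

Yes, parity is correct (3 ones)


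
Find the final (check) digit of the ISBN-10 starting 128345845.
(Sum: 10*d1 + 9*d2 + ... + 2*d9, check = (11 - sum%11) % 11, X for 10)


Weighted sum: 216
216 mod 11 = 7

Check digit: 4


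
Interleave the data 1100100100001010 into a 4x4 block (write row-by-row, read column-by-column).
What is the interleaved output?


Matrix:
  1100
  1001
  0000
  1010
Read columns: 1101100000010100

1101100000010100


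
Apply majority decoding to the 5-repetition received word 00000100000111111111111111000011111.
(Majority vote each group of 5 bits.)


Groups: 00000, 10000, 01111, 11111, 11111, 10000, 11111
Majority votes: 0011101

0011101


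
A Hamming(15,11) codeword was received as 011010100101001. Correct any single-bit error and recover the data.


Syndrome = 10: error at position 10

Data: 11010001001 (corrected bit 10)


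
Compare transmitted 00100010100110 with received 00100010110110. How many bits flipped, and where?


XOR: 00000000010000

1 error(s) at position(s): 9


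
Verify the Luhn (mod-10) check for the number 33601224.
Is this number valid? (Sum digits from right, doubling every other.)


Luhn sum = 24
24 mod 10 = 4

Invalid (Luhn sum mod 10 = 4)


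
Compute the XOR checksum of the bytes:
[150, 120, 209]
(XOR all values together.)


XOR chain: 150 ^ 120 ^ 209 = 63

63


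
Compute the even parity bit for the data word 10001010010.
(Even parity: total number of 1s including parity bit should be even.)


Number of 1s in data: 4
Parity bit: 0

0


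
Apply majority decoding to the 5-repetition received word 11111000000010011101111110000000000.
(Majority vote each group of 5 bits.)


Groups: 11111, 00000, 00100, 11101, 11111, 00000, 00000
Majority votes: 1001100

1001100


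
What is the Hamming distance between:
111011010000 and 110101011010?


XOR: 001110001010
Count of 1s: 5

5


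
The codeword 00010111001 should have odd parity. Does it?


Number of 1s: 5

Yes, parity is correct (5 ones)


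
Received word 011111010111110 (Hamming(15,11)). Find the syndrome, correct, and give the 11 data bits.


Syndrome = 0: no error detected

Data: 11100111110 (no errors)


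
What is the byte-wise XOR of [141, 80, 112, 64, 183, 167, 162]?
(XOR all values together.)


XOR chain: 141 ^ 80 ^ 112 ^ 64 ^ 183 ^ 167 ^ 162 = 95

95


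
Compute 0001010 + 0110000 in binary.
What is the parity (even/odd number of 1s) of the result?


0001010 = 10
0110000 = 48
Sum = 58 = 111010
1s count = 4

even parity (4 ones in 111010)


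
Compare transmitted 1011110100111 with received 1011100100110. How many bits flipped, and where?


XOR: 0000010000001

2 error(s) at position(s): 5, 12


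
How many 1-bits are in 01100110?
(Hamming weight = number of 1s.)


Counting 1s in 01100110

4


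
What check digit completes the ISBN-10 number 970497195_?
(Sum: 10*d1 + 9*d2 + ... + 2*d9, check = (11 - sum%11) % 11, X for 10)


Weighted sum: 311
311 mod 11 = 3

Check digit: 8


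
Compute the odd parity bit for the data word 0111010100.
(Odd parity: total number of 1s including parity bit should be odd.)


Number of 1s in data: 5
Parity bit: 0

0


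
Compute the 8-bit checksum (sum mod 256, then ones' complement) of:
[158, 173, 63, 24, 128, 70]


Sum = 616 mod 256 = 104
Complement = 151

151


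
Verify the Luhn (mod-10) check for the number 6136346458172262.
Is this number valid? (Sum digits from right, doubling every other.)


Luhn sum = 62
62 mod 10 = 2

Invalid (Luhn sum mod 10 = 2)


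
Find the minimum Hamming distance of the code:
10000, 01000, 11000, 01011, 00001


Comparing all pairs, minimum distance: 1
Can detect 0 errors, correct 0 errors

1


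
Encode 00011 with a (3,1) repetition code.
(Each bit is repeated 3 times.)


Each bit -> 3 copies

000000000111111


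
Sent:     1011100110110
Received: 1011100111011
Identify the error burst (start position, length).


XOR: 0000000001101

Burst at position 9, length 4


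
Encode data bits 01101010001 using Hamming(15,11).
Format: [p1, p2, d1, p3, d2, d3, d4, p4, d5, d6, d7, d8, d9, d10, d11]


Parity bits: p1=0, p2=1, p3=1, p4=1

010111011010001


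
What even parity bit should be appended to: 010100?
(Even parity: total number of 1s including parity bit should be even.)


Number of 1s in data: 2
Parity bit: 0

0


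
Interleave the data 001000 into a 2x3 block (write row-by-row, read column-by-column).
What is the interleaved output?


Matrix:
  001
  000
Read columns: 000010

000010


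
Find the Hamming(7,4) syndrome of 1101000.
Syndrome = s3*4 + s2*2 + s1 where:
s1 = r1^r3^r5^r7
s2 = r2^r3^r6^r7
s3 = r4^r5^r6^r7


s1=1, s2=1, s3=1

Syndrome = 7 (error at position 7)


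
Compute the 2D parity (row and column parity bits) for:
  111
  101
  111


Row parities: 101
Column parities: 101

Row P: 101, Col P: 101, Corner: 0


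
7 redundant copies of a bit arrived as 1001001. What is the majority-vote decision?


Ones: 3 out of 7
Threshold: 4

0 (3/7 voted 1)


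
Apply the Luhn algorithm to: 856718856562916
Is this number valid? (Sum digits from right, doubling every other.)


Luhn sum = 71
71 mod 10 = 1

Invalid (Luhn sum mod 10 = 1)


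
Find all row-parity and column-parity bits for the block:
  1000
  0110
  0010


Row parities: 101
Column parities: 1100

Row P: 101, Col P: 1100, Corner: 0


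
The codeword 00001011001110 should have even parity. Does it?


Number of 1s: 6

Yes, parity is correct (6 ones)


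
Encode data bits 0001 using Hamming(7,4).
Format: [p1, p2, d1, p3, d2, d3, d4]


Parity bits: p1=1, p2=1, p3=1

1101001


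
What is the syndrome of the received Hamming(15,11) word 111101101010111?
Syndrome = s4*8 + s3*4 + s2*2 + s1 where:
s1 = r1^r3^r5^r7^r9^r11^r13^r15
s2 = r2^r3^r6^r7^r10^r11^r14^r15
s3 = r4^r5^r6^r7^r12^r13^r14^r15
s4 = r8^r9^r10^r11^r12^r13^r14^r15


s1=1, s2=1, s3=0, s4=1

Syndrome = 11 (error at position 11)


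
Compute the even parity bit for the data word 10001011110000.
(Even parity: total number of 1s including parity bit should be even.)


Number of 1s in data: 6
Parity bit: 0

0


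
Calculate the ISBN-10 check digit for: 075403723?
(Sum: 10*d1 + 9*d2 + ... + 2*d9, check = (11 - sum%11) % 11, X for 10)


Weighted sum: 186
186 mod 11 = 10

Check digit: 1


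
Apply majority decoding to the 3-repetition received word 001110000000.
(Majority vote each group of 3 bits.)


Groups: 001, 110, 000, 000
Majority votes: 0100

0100


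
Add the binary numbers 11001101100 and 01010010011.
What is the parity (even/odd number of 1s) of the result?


11001101100 = 1644
01010010011 = 659
Sum = 2303 = 100011111111
1s count = 9

odd parity (9 ones in 100011111111)


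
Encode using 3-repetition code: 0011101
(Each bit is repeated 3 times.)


Each bit -> 3 copies

000000111111111000111


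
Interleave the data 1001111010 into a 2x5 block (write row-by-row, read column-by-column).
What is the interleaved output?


Matrix:
  10011
  11010
Read columns: 1101001110

1101001110


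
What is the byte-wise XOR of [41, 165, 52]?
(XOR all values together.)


XOR chain: 41 ^ 165 ^ 52 = 184

184


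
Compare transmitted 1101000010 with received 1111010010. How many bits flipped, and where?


XOR: 0010010000

2 error(s) at position(s): 2, 5


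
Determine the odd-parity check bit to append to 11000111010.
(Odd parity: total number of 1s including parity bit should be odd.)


Number of 1s in data: 6
Parity bit: 1

1


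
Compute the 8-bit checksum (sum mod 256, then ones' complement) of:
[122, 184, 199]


Sum = 505 mod 256 = 249
Complement = 6

6


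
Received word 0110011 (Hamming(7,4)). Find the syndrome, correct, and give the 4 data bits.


Syndrome = 0: no error detected

Data: 1011 (no errors)


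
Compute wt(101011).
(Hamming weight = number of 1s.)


Counting 1s in 101011

4


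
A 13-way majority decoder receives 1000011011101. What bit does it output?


Ones: 7 out of 13
Threshold: 7

1 (7/13 voted 1)


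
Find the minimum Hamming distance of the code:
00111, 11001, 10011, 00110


Comparing all pairs, minimum distance: 1
Can detect 0 errors, correct 0 errors

1


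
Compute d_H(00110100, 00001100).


XOR: 00111000
Count of 1s: 3

3


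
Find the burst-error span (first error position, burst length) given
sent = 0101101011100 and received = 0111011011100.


XOR: 0010110000000

Burst at position 2, length 4


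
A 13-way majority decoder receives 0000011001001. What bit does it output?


Ones: 4 out of 13
Threshold: 7

0 (4/13 voted 1)


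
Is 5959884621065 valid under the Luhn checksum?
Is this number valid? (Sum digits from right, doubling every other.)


Luhn sum = 62
62 mod 10 = 2

Invalid (Luhn sum mod 10 = 2)


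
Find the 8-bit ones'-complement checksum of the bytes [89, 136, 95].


Sum = 320 mod 256 = 64
Complement = 191

191


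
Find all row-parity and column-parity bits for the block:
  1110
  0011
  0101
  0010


Row parities: 1001
Column parities: 1010

Row P: 1001, Col P: 1010, Corner: 0


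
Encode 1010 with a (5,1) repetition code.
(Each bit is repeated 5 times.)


Each bit -> 5 copies

11111000001111100000


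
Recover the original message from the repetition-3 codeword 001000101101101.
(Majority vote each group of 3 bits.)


Groups: 001, 000, 101, 101, 101
Majority votes: 00111

00111


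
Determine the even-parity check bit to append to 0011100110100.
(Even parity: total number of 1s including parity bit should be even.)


Number of 1s in data: 6
Parity bit: 0

0


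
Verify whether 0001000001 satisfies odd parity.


Number of 1s: 2

No, parity error (2 ones)


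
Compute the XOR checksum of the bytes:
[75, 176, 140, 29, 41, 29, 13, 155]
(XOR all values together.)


XOR chain: 75 ^ 176 ^ 140 ^ 29 ^ 41 ^ 29 ^ 13 ^ 155 = 200

200


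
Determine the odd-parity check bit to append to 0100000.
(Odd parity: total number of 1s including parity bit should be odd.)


Number of 1s in data: 1
Parity bit: 0

0


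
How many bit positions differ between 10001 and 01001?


XOR: 11000
Count of 1s: 2

2


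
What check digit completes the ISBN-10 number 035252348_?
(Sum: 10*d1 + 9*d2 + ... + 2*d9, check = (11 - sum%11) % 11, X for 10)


Weighted sum: 161
161 mod 11 = 7

Check digit: 4


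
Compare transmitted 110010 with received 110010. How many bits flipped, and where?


XOR: 000000

0 errors (received matches sent)


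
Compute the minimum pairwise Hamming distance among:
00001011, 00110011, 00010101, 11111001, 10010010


Comparing all pairs, minimum distance: 3
Can detect 2 errors, correct 1 errors

3


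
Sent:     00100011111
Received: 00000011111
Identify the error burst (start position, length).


XOR: 00100000000

Burst at position 2, length 1


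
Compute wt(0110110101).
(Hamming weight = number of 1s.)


Counting 1s in 0110110101

6


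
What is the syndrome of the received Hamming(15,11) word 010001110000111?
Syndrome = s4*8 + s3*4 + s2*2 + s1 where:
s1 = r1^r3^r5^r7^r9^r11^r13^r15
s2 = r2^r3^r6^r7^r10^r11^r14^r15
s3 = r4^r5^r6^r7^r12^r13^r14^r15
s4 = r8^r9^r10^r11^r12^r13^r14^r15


s1=1, s2=1, s3=1, s4=0

Syndrome = 7 (error at position 7)


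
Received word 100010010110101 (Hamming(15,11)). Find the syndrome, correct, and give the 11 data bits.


Syndrome = 15: error at position 15

Data: 01000110100 (corrected bit 15)


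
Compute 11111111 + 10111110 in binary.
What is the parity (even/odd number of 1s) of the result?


11111111 = 255
10111110 = 190
Sum = 445 = 110111101
1s count = 7

odd parity (7 ones in 110111101)


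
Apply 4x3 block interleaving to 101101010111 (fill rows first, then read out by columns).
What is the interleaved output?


Matrix:
  101
  101
  010
  111
Read columns: 110100111101

110100111101


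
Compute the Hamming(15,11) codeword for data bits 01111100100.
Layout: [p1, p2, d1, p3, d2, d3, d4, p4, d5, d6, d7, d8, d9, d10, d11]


Parity bits: p1=0, p2=1, p3=0, p4=1

010011111100100


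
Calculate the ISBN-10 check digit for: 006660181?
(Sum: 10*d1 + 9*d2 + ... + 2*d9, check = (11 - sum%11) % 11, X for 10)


Weighted sum: 156
156 mod 11 = 2

Check digit: 9


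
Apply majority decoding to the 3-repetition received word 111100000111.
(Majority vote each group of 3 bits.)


Groups: 111, 100, 000, 111
Majority votes: 1001

1001


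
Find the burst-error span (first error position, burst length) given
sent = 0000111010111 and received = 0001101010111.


XOR: 0001010000000

Burst at position 3, length 3


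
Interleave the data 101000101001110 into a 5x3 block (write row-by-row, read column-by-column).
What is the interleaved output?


Matrix:
  101
  000
  101
  001
  110
Read columns: 101010000110110

101010000110110


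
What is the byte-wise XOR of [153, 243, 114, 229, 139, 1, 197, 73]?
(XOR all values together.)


XOR chain: 153 ^ 243 ^ 114 ^ 229 ^ 139 ^ 1 ^ 197 ^ 73 = 251

251
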